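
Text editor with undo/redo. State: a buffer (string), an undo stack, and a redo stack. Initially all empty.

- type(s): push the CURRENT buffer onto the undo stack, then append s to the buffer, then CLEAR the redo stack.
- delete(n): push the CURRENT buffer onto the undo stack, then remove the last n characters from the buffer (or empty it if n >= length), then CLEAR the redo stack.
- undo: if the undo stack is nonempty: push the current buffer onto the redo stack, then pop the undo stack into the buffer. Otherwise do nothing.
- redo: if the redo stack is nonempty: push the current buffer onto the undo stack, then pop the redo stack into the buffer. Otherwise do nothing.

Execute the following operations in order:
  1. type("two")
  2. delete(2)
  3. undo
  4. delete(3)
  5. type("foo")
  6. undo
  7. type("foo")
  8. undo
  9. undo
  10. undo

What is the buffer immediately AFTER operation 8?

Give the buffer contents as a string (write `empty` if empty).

After op 1 (type): buf='two' undo_depth=1 redo_depth=0
After op 2 (delete): buf='t' undo_depth=2 redo_depth=0
After op 3 (undo): buf='two' undo_depth=1 redo_depth=1
After op 4 (delete): buf='(empty)' undo_depth=2 redo_depth=0
After op 5 (type): buf='foo' undo_depth=3 redo_depth=0
After op 6 (undo): buf='(empty)' undo_depth=2 redo_depth=1
After op 7 (type): buf='foo' undo_depth=3 redo_depth=0
After op 8 (undo): buf='(empty)' undo_depth=2 redo_depth=1

Answer: empty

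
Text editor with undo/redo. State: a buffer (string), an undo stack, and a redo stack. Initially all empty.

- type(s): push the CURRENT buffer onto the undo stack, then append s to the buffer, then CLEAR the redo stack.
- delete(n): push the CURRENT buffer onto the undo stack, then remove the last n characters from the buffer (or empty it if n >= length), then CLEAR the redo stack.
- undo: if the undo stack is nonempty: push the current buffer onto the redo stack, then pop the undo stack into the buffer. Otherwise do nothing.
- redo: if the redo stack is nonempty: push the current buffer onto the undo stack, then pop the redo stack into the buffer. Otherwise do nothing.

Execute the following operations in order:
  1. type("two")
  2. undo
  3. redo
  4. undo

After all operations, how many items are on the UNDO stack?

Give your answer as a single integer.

Answer: 0

Derivation:
After op 1 (type): buf='two' undo_depth=1 redo_depth=0
After op 2 (undo): buf='(empty)' undo_depth=0 redo_depth=1
After op 3 (redo): buf='two' undo_depth=1 redo_depth=0
After op 4 (undo): buf='(empty)' undo_depth=0 redo_depth=1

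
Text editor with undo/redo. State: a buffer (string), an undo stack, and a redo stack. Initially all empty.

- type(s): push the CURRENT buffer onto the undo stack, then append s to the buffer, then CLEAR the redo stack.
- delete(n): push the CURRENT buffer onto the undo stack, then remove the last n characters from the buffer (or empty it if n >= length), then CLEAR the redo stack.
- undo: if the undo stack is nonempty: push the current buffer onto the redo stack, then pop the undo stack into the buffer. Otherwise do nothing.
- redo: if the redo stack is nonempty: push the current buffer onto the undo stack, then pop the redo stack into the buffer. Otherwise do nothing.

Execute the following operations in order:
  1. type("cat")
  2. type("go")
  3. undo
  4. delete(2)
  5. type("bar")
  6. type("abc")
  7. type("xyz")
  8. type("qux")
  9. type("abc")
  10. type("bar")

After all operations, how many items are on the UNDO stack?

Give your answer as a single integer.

Answer: 8

Derivation:
After op 1 (type): buf='cat' undo_depth=1 redo_depth=0
After op 2 (type): buf='catgo' undo_depth=2 redo_depth=0
After op 3 (undo): buf='cat' undo_depth=1 redo_depth=1
After op 4 (delete): buf='c' undo_depth=2 redo_depth=0
After op 5 (type): buf='cbar' undo_depth=3 redo_depth=0
After op 6 (type): buf='cbarabc' undo_depth=4 redo_depth=0
After op 7 (type): buf='cbarabcxyz' undo_depth=5 redo_depth=0
After op 8 (type): buf='cbarabcxyzqux' undo_depth=6 redo_depth=0
After op 9 (type): buf='cbarabcxyzquxabc' undo_depth=7 redo_depth=0
After op 10 (type): buf='cbarabcxyzquxabcbar' undo_depth=8 redo_depth=0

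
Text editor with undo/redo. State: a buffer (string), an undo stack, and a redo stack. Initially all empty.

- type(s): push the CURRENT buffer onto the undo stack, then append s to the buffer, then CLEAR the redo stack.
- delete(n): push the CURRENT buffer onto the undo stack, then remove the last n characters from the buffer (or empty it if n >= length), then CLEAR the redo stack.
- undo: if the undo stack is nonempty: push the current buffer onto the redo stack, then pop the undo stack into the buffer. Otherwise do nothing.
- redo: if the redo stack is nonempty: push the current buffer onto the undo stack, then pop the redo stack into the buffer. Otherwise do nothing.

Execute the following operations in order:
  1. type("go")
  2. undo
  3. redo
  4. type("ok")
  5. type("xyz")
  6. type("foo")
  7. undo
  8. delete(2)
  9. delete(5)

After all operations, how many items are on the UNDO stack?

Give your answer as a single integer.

Answer: 5

Derivation:
After op 1 (type): buf='go' undo_depth=1 redo_depth=0
After op 2 (undo): buf='(empty)' undo_depth=0 redo_depth=1
After op 3 (redo): buf='go' undo_depth=1 redo_depth=0
After op 4 (type): buf='gook' undo_depth=2 redo_depth=0
After op 5 (type): buf='gookxyz' undo_depth=3 redo_depth=0
After op 6 (type): buf='gookxyzfoo' undo_depth=4 redo_depth=0
After op 7 (undo): buf='gookxyz' undo_depth=3 redo_depth=1
After op 8 (delete): buf='gookx' undo_depth=4 redo_depth=0
After op 9 (delete): buf='(empty)' undo_depth=5 redo_depth=0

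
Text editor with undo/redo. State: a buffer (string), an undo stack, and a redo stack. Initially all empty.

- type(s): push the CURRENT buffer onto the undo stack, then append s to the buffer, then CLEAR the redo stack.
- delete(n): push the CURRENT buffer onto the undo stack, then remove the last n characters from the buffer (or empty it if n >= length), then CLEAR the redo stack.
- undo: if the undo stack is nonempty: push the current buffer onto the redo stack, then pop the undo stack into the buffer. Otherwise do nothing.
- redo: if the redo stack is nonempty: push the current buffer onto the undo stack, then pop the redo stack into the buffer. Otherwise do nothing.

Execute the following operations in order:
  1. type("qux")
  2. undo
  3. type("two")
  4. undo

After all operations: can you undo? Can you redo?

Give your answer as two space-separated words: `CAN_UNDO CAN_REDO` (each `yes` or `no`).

Answer: no yes

Derivation:
After op 1 (type): buf='qux' undo_depth=1 redo_depth=0
After op 2 (undo): buf='(empty)' undo_depth=0 redo_depth=1
After op 3 (type): buf='two' undo_depth=1 redo_depth=0
After op 4 (undo): buf='(empty)' undo_depth=0 redo_depth=1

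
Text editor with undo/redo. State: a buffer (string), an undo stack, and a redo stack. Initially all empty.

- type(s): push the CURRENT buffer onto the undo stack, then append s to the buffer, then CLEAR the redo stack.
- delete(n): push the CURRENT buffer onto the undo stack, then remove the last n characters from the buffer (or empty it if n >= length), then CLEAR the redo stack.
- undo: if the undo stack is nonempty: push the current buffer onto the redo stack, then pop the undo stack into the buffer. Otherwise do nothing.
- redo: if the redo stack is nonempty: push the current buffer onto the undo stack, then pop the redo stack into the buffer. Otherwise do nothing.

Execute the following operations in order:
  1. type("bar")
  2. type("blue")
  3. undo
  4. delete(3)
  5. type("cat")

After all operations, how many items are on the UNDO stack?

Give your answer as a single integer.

Answer: 3

Derivation:
After op 1 (type): buf='bar' undo_depth=1 redo_depth=0
After op 2 (type): buf='barblue' undo_depth=2 redo_depth=0
After op 3 (undo): buf='bar' undo_depth=1 redo_depth=1
After op 4 (delete): buf='(empty)' undo_depth=2 redo_depth=0
After op 5 (type): buf='cat' undo_depth=3 redo_depth=0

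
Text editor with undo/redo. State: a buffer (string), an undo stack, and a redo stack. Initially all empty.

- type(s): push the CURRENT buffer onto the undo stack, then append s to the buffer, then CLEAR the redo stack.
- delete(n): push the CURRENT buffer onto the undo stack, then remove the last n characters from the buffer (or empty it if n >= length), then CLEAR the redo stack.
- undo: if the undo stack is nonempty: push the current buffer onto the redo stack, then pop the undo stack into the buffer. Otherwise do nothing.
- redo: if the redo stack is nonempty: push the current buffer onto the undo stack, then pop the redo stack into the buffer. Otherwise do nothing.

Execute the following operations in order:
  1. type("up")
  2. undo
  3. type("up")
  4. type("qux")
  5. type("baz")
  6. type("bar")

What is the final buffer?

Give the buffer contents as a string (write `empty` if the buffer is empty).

After op 1 (type): buf='up' undo_depth=1 redo_depth=0
After op 2 (undo): buf='(empty)' undo_depth=0 redo_depth=1
After op 3 (type): buf='up' undo_depth=1 redo_depth=0
After op 4 (type): buf='upqux' undo_depth=2 redo_depth=0
After op 5 (type): buf='upquxbaz' undo_depth=3 redo_depth=0
After op 6 (type): buf='upquxbazbar' undo_depth=4 redo_depth=0

Answer: upquxbazbar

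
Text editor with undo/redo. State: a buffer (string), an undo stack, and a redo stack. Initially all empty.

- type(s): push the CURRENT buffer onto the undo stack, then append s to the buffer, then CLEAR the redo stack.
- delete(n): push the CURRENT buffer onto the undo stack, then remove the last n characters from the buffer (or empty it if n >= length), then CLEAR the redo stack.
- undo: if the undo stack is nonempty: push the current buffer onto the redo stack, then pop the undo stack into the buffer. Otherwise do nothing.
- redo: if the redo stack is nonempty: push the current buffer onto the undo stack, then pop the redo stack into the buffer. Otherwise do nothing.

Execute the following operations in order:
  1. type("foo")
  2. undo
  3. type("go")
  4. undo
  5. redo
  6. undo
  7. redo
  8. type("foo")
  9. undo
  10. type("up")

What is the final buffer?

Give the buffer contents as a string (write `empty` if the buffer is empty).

Answer: goup

Derivation:
After op 1 (type): buf='foo' undo_depth=1 redo_depth=0
After op 2 (undo): buf='(empty)' undo_depth=0 redo_depth=1
After op 3 (type): buf='go' undo_depth=1 redo_depth=0
After op 4 (undo): buf='(empty)' undo_depth=0 redo_depth=1
After op 5 (redo): buf='go' undo_depth=1 redo_depth=0
After op 6 (undo): buf='(empty)' undo_depth=0 redo_depth=1
After op 7 (redo): buf='go' undo_depth=1 redo_depth=0
After op 8 (type): buf='gofoo' undo_depth=2 redo_depth=0
After op 9 (undo): buf='go' undo_depth=1 redo_depth=1
After op 10 (type): buf='goup' undo_depth=2 redo_depth=0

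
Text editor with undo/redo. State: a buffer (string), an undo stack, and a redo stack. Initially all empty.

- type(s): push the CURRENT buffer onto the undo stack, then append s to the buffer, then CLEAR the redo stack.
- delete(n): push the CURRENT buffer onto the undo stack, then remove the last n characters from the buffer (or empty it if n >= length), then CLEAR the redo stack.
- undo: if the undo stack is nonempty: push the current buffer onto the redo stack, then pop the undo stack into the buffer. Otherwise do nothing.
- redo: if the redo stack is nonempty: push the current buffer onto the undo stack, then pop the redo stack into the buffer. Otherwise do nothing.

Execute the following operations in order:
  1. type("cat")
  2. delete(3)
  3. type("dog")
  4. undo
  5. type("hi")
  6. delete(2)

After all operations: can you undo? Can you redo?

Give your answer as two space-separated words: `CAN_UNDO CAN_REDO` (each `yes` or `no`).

Answer: yes no

Derivation:
After op 1 (type): buf='cat' undo_depth=1 redo_depth=0
After op 2 (delete): buf='(empty)' undo_depth=2 redo_depth=0
After op 3 (type): buf='dog' undo_depth=3 redo_depth=0
After op 4 (undo): buf='(empty)' undo_depth=2 redo_depth=1
After op 5 (type): buf='hi' undo_depth=3 redo_depth=0
After op 6 (delete): buf='(empty)' undo_depth=4 redo_depth=0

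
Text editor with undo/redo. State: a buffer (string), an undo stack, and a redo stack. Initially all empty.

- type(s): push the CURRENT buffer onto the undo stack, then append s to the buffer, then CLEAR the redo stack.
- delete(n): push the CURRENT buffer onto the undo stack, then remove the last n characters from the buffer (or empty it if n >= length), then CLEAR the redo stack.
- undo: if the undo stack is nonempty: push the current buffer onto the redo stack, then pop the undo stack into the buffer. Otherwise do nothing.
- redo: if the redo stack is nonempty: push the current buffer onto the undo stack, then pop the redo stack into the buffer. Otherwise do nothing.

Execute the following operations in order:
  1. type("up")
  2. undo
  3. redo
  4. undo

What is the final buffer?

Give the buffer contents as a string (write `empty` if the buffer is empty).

Answer: empty

Derivation:
After op 1 (type): buf='up' undo_depth=1 redo_depth=0
After op 2 (undo): buf='(empty)' undo_depth=0 redo_depth=1
After op 3 (redo): buf='up' undo_depth=1 redo_depth=0
After op 4 (undo): buf='(empty)' undo_depth=0 redo_depth=1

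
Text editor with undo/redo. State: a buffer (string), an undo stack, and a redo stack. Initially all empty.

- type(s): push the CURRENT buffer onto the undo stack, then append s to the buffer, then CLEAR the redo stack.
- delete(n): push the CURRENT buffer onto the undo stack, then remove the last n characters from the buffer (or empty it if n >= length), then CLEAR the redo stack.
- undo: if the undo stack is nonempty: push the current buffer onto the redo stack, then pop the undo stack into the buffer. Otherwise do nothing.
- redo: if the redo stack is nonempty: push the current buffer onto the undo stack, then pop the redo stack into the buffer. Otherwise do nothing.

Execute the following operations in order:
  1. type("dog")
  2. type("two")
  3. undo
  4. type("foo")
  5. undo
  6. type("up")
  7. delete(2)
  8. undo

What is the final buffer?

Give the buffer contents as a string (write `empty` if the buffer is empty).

Answer: dogup

Derivation:
After op 1 (type): buf='dog' undo_depth=1 redo_depth=0
After op 2 (type): buf='dogtwo' undo_depth=2 redo_depth=0
After op 3 (undo): buf='dog' undo_depth=1 redo_depth=1
After op 4 (type): buf='dogfoo' undo_depth=2 redo_depth=0
After op 5 (undo): buf='dog' undo_depth=1 redo_depth=1
After op 6 (type): buf='dogup' undo_depth=2 redo_depth=0
After op 7 (delete): buf='dog' undo_depth=3 redo_depth=0
After op 8 (undo): buf='dogup' undo_depth=2 redo_depth=1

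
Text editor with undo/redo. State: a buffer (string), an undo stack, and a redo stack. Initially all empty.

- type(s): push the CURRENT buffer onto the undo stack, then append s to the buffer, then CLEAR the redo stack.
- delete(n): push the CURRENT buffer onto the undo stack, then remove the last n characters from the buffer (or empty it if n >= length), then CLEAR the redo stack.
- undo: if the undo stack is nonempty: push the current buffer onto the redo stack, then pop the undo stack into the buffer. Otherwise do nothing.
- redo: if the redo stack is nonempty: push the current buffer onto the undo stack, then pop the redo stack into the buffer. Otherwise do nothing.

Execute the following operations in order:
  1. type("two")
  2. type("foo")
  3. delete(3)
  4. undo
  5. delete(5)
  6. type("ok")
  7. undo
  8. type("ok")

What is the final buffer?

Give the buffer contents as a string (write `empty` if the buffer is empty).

After op 1 (type): buf='two' undo_depth=1 redo_depth=0
After op 2 (type): buf='twofoo' undo_depth=2 redo_depth=0
After op 3 (delete): buf='two' undo_depth=3 redo_depth=0
After op 4 (undo): buf='twofoo' undo_depth=2 redo_depth=1
After op 5 (delete): buf='t' undo_depth=3 redo_depth=0
After op 6 (type): buf='tok' undo_depth=4 redo_depth=0
After op 7 (undo): buf='t' undo_depth=3 redo_depth=1
After op 8 (type): buf='tok' undo_depth=4 redo_depth=0

Answer: tok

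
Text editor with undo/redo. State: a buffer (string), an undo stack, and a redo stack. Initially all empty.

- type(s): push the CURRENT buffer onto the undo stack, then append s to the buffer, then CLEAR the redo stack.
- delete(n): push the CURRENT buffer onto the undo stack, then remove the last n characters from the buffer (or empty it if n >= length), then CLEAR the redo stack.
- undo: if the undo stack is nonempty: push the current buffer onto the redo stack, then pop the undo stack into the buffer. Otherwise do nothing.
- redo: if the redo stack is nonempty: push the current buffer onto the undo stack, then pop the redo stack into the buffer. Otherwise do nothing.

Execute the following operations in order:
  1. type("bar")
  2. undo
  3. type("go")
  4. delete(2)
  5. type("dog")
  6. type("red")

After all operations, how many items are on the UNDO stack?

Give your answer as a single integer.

Answer: 4

Derivation:
After op 1 (type): buf='bar' undo_depth=1 redo_depth=0
After op 2 (undo): buf='(empty)' undo_depth=0 redo_depth=1
After op 3 (type): buf='go' undo_depth=1 redo_depth=0
After op 4 (delete): buf='(empty)' undo_depth=2 redo_depth=0
After op 5 (type): buf='dog' undo_depth=3 redo_depth=0
After op 6 (type): buf='dogred' undo_depth=4 redo_depth=0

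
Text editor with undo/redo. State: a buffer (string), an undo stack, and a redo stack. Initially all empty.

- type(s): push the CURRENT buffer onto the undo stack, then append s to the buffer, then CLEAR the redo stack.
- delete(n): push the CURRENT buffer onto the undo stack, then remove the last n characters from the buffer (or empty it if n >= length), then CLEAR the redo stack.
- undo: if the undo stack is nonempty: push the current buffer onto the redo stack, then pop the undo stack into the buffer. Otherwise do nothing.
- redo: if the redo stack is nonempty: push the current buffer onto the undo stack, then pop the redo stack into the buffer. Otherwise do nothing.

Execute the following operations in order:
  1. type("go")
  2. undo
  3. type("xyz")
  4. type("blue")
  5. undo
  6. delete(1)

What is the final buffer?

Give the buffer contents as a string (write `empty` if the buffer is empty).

After op 1 (type): buf='go' undo_depth=1 redo_depth=0
After op 2 (undo): buf='(empty)' undo_depth=0 redo_depth=1
After op 3 (type): buf='xyz' undo_depth=1 redo_depth=0
After op 4 (type): buf='xyzblue' undo_depth=2 redo_depth=0
After op 5 (undo): buf='xyz' undo_depth=1 redo_depth=1
After op 6 (delete): buf='xy' undo_depth=2 redo_depth=0

Answer: xy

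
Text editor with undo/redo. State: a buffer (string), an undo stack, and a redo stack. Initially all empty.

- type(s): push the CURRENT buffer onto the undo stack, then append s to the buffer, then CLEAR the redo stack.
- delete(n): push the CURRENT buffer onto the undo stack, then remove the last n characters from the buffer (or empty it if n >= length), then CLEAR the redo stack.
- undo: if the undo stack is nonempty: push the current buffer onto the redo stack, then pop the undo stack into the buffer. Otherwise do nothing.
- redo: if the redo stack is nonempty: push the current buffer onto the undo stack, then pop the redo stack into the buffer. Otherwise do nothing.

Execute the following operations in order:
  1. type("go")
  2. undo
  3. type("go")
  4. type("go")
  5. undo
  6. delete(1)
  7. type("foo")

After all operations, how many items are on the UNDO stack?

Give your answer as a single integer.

Answer: 3

Derivation:
After op 1 (type): buf='go' undo_depth=1 redo_depth=0
After op 2 (undo): buf='(empty)' undo_depth=0 redo_depth=1
After op 3 (type): buf='go' undo_depth=1 redo_depth=0
After op 4 (type): buf='gogo' undo_depth=2 redo_depth=0
After op 5 (undo): buf='go' undo_depth=1 redo_depth=1
After op 6 (delete): buf='g' undo_depth=2 redo_depth=0
After op 7 (type): buf='gfoo' undo_depth=3 redo_depth=0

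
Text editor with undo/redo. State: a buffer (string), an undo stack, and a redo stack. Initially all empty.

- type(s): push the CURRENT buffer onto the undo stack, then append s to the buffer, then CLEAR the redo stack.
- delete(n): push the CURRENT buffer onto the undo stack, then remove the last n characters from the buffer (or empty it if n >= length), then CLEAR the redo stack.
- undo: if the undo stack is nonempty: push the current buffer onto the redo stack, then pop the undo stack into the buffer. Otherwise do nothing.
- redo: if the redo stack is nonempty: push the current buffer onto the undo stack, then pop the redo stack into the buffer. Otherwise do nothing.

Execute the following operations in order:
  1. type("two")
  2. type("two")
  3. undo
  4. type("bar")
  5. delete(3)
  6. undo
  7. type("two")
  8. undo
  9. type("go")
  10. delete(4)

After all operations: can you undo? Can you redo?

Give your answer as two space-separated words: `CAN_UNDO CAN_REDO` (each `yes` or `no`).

After op 1 (type): buf='two' undo_depth=1 redo_depth=0
After op 2 (type): buf='twotwo' undo_depth=2 redo_depth=0
After op 3 (undo): buf='two' undo_depth=1 redo_depth=1
After op 4 (type): buf='twobar' undo_depth=2 redo_depth=0
After op 5 (delete): buf='two' undo_depth=3 redo_depth=0
After op 6 (undo): buf='twobar' undo_depth=2 redo_depth=1
After op 7 (type): buf='twobartwo' undo_depth=3 redo_depth=0
After op 8 (undo): buf='twobar' undo_depth=2 redo_depth=1
After op 9 (type): buf='twobargo' undo_depth=3 redo_depth=0
After op 10 (delete): buf='twob' undo_depth=4 redo_depth=0

Answer: yes no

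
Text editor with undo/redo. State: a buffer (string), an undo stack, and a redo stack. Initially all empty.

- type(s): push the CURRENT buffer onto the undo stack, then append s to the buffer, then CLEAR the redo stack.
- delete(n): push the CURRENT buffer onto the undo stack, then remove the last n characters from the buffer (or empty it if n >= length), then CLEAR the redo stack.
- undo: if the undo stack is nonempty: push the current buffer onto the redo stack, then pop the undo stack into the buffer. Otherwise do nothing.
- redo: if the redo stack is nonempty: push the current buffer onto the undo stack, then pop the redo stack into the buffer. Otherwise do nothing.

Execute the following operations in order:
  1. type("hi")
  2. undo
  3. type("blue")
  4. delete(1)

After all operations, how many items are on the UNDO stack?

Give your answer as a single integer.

Answer: 2

Derivation:
After op 1 (type): buf='hi' undo_depth=1 redo_depth=0
After op 2 (undo): buf='(empty)' undo_depth=0 redo_depth=1
After op 3 (type): buf='blue' undo_depth=1 redo_depth=0
After op 4 (delete): buf='blu' undo_depth=2 redo_depth=0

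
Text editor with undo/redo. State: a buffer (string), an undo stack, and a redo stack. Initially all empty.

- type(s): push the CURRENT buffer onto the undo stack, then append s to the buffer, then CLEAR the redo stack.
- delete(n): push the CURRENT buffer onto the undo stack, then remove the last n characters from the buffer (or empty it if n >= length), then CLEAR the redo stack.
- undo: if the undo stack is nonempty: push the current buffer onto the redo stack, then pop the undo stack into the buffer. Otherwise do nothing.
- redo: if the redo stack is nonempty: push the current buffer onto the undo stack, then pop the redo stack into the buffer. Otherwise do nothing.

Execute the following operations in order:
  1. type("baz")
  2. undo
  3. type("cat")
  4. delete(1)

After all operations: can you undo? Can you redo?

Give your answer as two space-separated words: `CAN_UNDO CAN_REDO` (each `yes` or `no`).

Answer: yes no

Derivation:
After op 1 (type): buf='baz' undo_depth=1 redo_depth=0
After op 2 (undo): buf='(empty)' undo_depth=0 redo_depth=1
After op 3 (type): buf='cat' undo_depth=1 redo_depth=0
After op 4 (delete): buf='ca' undo_depth=2 redo_depth=0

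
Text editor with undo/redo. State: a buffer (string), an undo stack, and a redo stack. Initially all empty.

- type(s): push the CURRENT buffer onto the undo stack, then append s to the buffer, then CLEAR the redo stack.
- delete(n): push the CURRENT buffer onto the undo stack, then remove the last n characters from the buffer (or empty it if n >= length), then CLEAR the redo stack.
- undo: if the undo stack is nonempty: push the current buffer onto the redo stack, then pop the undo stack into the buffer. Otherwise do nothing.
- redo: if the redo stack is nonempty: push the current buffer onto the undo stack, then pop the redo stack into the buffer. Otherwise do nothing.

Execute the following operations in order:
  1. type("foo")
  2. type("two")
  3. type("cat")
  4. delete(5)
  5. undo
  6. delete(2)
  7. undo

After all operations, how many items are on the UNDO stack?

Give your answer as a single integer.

After op 1 (type): buf='foo' undo_depth=1 redo_depth=0
After op 2 (type): buf='footwo' undo_depth=2 redo_depth=0
After op 3 (type): buf='footwocat' undo_depth=3 redo_depth=0
After op 4 (delete): buf='foot' undo_depth=4 redo_depth=0
After op 5 (undo): buf='footwocat' undo_depth=3 redo_depth=1
After op 6 (delete): buf='footwoc' undo_depth=4 redo_depth=0
After op 7 (undo): buf='footwocat' undo_depth=3 redo_depth=1

Answer: 3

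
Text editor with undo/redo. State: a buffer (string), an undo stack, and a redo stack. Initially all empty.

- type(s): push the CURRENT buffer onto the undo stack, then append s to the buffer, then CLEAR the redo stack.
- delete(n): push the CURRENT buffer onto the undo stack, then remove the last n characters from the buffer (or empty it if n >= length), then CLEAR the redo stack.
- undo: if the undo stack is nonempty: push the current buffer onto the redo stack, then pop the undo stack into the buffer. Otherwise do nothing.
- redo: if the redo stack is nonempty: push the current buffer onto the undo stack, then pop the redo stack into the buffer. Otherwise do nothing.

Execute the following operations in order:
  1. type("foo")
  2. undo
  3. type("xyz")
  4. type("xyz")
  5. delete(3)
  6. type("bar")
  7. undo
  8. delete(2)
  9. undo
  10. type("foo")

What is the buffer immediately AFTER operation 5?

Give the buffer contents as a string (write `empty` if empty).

Answer: xyz

Derivation:
After op 1 (type): buf='foo' undo_depth=1 redo_depth=0
After op 2 (undo): buf='(empty)' undo_depth=0 redo_depth=1
After op 3 (type): buf='xyz' undo_depth=1 redo_depth=0
After op 4 (type): buf='xyzxyz' undo_depth=2 redo_depth=0
After op 5 (delete): buf='xyz' undo_depth=3 redo_depth=0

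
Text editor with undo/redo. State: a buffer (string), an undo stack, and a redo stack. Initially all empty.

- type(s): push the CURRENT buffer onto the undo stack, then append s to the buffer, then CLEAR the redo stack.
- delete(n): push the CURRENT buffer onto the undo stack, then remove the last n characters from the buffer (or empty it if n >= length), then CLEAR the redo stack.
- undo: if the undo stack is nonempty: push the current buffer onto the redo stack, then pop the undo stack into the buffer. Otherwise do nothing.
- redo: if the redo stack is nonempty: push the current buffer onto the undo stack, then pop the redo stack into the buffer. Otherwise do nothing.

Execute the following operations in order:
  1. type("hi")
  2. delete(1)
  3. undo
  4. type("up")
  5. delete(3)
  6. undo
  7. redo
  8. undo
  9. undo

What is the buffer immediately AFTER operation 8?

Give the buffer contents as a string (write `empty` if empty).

After op 1 (type): buf='hi' undo_depth=1 redo_depth=0
After op 2 (delete): buf='h' undo_depth=2 redo_depth=0
After op 3 (undo): buf='hi' undo_depth=1 redo_depth=1
After op 4 (type): buf='hiup' undo_depth=2 redo_depth=0
After op 5 (delete): buf='h' undo_depth=3 redo_depth=0
After op 6 (undo): buf='hiup' undo_depth=2 redo_depth=1
After op 7 (redo): buf='h' undo_depth=3 redo_depth=0
After op 8 (undo): buf='hiup' undo_depth=2 redo_depth=1

Answer: hiup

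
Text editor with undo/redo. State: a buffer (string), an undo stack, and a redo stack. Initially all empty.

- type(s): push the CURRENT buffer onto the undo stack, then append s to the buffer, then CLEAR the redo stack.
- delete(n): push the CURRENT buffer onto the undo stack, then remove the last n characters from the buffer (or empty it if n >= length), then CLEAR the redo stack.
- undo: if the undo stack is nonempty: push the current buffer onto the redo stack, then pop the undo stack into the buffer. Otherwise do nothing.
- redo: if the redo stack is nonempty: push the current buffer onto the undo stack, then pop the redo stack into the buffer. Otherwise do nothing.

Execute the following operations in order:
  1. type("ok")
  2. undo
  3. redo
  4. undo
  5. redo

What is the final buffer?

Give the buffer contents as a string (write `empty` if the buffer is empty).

After op 1 (type): buf='ok' undo_depth=1 redo_depth=0
After op 2 (undo): buf='(empty)' undo_depth=0 redo_depth=1
After op 3 (redo): buf='ok' undo_depth=1 redo_depth=0
After op 4 (undo): buf='(empty)' undo_depth=0 redo_depth=1
After op 5 (redo): buf='ok' undo_depth=1 redo_depth=0

Answer: ok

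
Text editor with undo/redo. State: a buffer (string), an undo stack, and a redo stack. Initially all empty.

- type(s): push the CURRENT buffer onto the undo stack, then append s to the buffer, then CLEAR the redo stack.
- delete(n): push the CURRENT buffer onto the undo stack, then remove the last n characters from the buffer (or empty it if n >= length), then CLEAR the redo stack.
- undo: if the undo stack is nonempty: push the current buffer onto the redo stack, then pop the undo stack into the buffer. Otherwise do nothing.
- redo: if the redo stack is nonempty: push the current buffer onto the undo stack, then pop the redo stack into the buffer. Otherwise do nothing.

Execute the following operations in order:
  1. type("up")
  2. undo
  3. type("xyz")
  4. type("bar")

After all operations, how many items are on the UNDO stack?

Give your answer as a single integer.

Answer: 2

Derivation:
After op 1 (type): buf='up' undo_depth=1 redo_depth=0
After op 2 (undo): buf='(empty)' undo_depth=0 redo_depth=1
After op 3 (type): buf='xyz' undo_depth=1 redo_depth=0
After op 4 (type): buf='xyzbar' undo_depth=2 redo_depth=0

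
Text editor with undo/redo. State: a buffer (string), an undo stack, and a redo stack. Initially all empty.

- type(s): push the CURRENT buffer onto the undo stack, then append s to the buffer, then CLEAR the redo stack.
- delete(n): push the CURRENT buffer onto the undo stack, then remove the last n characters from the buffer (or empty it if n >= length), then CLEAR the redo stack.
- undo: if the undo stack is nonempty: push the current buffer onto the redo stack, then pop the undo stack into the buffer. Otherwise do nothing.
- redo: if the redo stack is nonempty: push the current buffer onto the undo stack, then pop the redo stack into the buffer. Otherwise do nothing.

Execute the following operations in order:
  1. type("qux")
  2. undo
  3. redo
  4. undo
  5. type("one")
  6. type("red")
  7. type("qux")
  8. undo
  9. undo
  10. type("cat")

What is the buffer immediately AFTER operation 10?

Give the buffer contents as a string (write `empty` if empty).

After op 1 (type): buf='qux' undo_depth=1 redo_depth=0
After op 2 (undo): buf='(empty)' undo_depth=0 redo_depth=1
After op 3 (redo): buf='qux' undo_depth=1 redo_depth=0
After op 4 (undo): buf='(empty)' undo_depth=0 redo_depth=1
After op 5 (type): buf='one' undo_depth=1 redo_depth=0
After op 6 (type): buf='onered' undo_depth=2 redo_depth=0
After op 7 (type): buf='oneredqux' undo_depth=3 redo_depth=0
After op 8 (undo): buf='onered' undo_depth=2 redo_depth=1
After op 9 (undo): buf='one' undo_depth=1 redo_depth=2
After op 10 (type): buf='onecat' undo_depth=2 redo_depth=0

Answer: onecat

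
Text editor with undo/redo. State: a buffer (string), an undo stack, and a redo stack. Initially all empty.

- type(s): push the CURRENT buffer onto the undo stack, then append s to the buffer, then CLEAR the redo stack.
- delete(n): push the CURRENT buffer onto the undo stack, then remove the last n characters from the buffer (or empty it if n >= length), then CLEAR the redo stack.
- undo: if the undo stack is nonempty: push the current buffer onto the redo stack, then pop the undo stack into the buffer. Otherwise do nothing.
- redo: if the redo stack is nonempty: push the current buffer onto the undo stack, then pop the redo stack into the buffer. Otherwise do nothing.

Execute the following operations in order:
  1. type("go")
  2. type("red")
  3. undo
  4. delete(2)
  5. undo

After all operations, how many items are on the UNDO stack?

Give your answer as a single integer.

Answer: 1

Derivation:
After op 1 (type): buf='go' undo_depth=1 redo_depth=0
After op 2 (type): buf='gored' undo_depth=2 redo_depth=0
After op 3 (undo): buf='go' undo_depth=1 redo_depth=1
After op 4 (delete): buf='(empty)' undo_depth=2 redo_depth=0
After op 5 (undo): buf='go' undo_depth=1 redo_depth=1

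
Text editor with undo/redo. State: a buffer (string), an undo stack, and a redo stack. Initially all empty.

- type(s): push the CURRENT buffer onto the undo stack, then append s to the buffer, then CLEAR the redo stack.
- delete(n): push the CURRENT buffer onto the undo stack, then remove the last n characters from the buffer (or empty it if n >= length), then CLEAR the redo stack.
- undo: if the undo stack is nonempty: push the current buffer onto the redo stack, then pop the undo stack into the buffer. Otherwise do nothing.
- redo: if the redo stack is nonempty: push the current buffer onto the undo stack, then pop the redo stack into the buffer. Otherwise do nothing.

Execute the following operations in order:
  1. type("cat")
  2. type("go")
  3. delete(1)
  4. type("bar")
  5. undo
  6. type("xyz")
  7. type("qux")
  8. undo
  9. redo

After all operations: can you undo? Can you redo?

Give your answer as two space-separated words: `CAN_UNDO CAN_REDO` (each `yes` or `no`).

Answer: yes no

Derivation:
After op 1 (type): buf='cat' undo_depth=1 redo_depth=0
After op 2 (type): buf='catgo' undo_depth=2 redo_depth=0
After op 3 (delete): buf='catg' undo_depth=3 redo_depth=0
After op 4 (type): buf='catgbar' undo_depth=4 redo_depth=0
After op 5 (undo): buf='catg' undo_depth=3 redo_depth=1
After op 6 (type): buf='catgxyz' undo_depth=4 redo_depth=0
After op 7 (type): buf='catgxyzqux' undo_depth=5 redo_depth=0
After op 8 (undo): buf='catgxyz' undo_depth=4 redo_depth=1
After op 9 (redo): buf='catgxyzqux' undo_depth=5 redo_depth=0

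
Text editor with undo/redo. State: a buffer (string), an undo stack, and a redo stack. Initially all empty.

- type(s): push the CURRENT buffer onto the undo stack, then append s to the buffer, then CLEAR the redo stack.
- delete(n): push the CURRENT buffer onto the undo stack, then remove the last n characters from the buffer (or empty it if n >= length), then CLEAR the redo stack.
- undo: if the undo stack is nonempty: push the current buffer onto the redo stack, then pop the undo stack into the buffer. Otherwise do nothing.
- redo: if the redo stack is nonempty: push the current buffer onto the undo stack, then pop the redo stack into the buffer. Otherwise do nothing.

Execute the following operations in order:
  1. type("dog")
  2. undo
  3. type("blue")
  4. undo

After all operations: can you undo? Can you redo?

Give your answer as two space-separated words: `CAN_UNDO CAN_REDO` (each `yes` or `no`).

Answer: no yes

Derivation:
After op 1 (type): buf='dog' undo_depth=1 redo_depth=0
After op 2 (undo): buf='(empty)' undo_depth=0 redo_depth=1
After op 3 (type): buf='blue' undo_depth=1 redo_depth=0
After op 4 (undo): buf='(empty)' undo_depth=0 redo_depth=1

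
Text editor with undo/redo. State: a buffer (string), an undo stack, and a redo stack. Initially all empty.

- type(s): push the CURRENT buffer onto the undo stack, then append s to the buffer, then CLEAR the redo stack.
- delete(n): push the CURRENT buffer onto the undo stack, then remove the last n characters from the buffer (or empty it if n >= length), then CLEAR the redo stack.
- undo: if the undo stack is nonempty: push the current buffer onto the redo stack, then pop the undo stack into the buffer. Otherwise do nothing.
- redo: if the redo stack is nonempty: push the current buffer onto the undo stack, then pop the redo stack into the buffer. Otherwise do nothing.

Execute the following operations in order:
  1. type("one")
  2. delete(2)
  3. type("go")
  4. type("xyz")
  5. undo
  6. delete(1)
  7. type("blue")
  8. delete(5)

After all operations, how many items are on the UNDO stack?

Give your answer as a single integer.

After op 1 (type): buf='one' undo_depth=1 redo_depth=0
After op 2 (delete): buf='o' undo_depth=2 redo_depth=0
After op 3 (type): buf='ogo' undo_depth=3 redo_depth=0
After op 4 (type): buf='ogoxyz' undo_depth=4 redo_depth=0
After op 5 (undo): buf='ogo' undo_depth=3 redo_depth=1
After op 6 (delete): buf='og' undo_depth=4 redo_depth=0
After op 7 (type): buf='ogblue' undo_depth=5 redo_depth=0
After op 8 (delete): buf='o' undo_depth=6 redo_depth=0

Answer: 6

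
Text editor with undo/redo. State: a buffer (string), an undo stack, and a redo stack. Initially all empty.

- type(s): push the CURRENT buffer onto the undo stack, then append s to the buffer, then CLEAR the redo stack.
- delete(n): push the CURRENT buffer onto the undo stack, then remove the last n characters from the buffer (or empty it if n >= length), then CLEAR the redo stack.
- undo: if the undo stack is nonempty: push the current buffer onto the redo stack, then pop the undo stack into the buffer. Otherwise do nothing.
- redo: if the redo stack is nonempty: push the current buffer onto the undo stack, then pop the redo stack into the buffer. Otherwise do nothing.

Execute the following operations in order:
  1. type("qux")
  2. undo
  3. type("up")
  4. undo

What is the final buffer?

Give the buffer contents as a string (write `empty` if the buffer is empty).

Answer: empty

Derivation:
After op 1 (type): buf='qux' undo_depth=1 redo_depth=0
After op 2 (undo): buf='(empty)' undo_depth=0 redo_depth=1
After op 3 (type): buf='up' undo_depth=1 redo_depth=0
After op 4 (undo): buf='(empty)' undo_depth=0 redo_depth=1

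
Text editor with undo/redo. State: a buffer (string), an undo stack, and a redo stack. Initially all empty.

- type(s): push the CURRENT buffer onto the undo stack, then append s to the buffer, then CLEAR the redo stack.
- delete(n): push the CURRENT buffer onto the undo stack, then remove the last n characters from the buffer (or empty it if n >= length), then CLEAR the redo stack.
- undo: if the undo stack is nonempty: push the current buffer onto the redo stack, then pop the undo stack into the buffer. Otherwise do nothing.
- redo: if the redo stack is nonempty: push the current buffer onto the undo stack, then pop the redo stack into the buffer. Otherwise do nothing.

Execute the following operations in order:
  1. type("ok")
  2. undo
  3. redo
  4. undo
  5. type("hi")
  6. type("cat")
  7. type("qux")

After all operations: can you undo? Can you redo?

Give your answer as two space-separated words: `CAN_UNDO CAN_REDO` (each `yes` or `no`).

Answer: yes no

Derivation:
After op 1 (type): buf='ok' undo_depth=1 redo_depth=0
After op 2 (undo): buf='(empty)' undo_depth=0 redo_depth=1
After op 3 (redo): buf='ok' undo_depth=1 redo_depth=0
After op 4 (undo): buf='(empty)' undo_depth=0 redo_depth=1
After op 5 (type): buf='hi' undo_depth=1 redo_depth=0
After op 6 (type): buf='hicat' undo_depth=2 redo_depth=0
After op 7 (type): buf='hicatqux' undo_depth=3 redo_depth=0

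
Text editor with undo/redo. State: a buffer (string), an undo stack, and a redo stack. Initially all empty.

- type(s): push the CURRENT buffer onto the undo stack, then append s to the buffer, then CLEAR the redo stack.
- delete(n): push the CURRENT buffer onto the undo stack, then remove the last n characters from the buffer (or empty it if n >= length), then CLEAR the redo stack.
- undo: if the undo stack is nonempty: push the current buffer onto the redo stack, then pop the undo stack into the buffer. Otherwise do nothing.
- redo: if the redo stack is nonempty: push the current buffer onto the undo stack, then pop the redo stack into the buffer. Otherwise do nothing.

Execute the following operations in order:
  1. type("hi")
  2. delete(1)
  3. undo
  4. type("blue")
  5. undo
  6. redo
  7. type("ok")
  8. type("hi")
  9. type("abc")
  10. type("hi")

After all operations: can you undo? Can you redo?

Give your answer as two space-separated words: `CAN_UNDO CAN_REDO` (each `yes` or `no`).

After op 1 (type): buf='hi' undo_depth=1 redo_depth=0
After op 2 (delete): buf='h' undo_depth=2 redo_depth=0
After op 3 (undo): buf='hi' undo_depth=1 redo_depth=1
After op 4 (type): buf='hiblue' undo_depth=2 redo_depth=0
After op 5 (undo): buf='hi' undo_depth=1 redo_depth=1
After op 6 (redo): buf='hiblue' undo_depth=2 redo_depth=0
After op 7 (type): buf='hiblueok' undo_depth=3 redo_depth=0
After op 8 (type): buf='hiblueokhi' undo_depth=4 redo_depth=0
After op 9 (type): buf='hiblueokhiabc' undo_depth=5 redo_depth=0
After op 10 (type): buf='hiblueokhiabchi' undo_depth=6 redo_depth=0

Answer: yes no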